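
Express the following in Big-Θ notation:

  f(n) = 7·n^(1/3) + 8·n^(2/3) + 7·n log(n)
Θ(n log n)

Order the terms by growth rate: 7·n^(1/3) ≺ 8·n^(2/3) ≺ 7·n log(n).
The fastest-growing term 7·n log(n) dominates as n → ∞; dropping its constant factor gives Θ(n log n).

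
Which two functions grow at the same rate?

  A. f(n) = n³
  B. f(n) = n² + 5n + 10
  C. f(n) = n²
B and C

Examining each function:
  A. n³ is O(n³)
  B. n² + 5n + 10 is O(n²)
  C. n² is O(n²)

Functions B and C both have the same complexity class.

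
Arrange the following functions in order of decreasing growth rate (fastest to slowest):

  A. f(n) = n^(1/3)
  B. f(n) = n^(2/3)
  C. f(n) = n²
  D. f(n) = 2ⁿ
D > C > B > A

Comparing growth rates:
D = 2ⁿ is O(2ⁿ)
C = n² is O(n²)
B = n^(2/3) is O(n^(2/3))
A = n^(1/3) is O(n^(1/3))

Therefore, the order from fastest to slowest is: D > C > B > A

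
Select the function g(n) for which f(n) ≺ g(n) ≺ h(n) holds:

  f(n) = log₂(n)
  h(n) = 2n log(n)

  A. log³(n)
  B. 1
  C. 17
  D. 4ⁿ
A

We need g(n) with log₂(n) = o(g(n)) and g(n) = o(2n log(n)), i.e. O(log n) ≺ g ≺ O(n log n).
Check each option:
  A. log³(n) — O(log³ n) is strictly between O(log n) and O(n log n) ✓
  B. 1 — O(1) does not grow strictly faster than f(n)
  C. 17 — O(1) does not grow strictly faster than f(n)
  D. 4ⁿ — O(4ⁿ) does not grow strictly slower than h(n)

Only option A (log³(n)) lies strictly between.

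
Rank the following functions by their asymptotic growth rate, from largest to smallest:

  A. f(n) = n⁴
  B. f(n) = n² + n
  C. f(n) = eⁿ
C > A > B

Comparing growth rates:
C = eⁿ is O(eⁿ)
A = n⁴ is O(n⁴)
B = n² + n is O(n²)

Therefore, the order from fastest to slowest is: C > A > B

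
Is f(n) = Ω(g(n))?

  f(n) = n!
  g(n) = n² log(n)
True

f(n) = n! is O(n!), and g(n) = n² log(n) is O(n² log n).
Since O(n!) grows at least as fast as O(n² log n), f(n) = Ω(g(n)) is true.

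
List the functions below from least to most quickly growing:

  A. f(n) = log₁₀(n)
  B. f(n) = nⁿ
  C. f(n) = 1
C < A < B

Comparing growth rates:
C = 1 is O(1)
A = log₁₀(n) is O(log n)
B = nⁿ is O(nⁿ)

Therefore, the order from slowest to fastest is: C < A < B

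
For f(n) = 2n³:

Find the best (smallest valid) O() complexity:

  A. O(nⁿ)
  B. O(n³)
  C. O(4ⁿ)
B

f(n) = 2n³ is O(n³).
All listed options are valid Big-O bounds (upper bounds),
but O(n³) is the tightest (smallest valid bound).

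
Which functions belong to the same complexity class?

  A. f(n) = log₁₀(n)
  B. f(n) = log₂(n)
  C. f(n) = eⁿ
A and B

Examining each function:
  A. log₁₀(n) is O(log n)
  B. log₂(n) is O(log n)
  C. eⁿ is O(eⁿ)

Functions A and B both have the same complexity class.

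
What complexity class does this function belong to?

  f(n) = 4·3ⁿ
O(3ⁿ)

The dominant term in 4·3ⁿ is 4·3ⁿ, which is Θ(3ⁿ).
Constants are absorbed, so the tightest bound is O(3ⁿ).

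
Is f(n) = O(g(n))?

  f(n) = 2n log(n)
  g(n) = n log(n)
True

f(n) = 2n log(n) and g(n) = n log(n) are both O(n log n).
Big-O permits equal growth rates (f ≤ c·g for some c), so f(n) = O(g(n)) is true.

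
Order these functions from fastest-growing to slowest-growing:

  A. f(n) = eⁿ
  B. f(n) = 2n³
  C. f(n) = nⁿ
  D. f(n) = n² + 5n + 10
C > A > B > D

Comparing growth rates:
C = nⁿ is O(nⁿ)
A = eⁿ is O(eⁿ)
B = 2n³ is O(n³)
D = n² + 5n + 10 is O(n²)

Therefore, the order from fastest to slowest is: C > A > B > D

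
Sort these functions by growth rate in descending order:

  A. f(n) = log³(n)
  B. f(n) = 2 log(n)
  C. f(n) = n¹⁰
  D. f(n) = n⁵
C > D > A > B

Comparing growth rates:
C = n¹⁰ is O(n¹⁰)
D = n⁵ is O(n⁵)
A = log³(n) is O(log³ n)
B = 2 log(n) is O(log n)

Therefore, the order from fastest to slowest is: C > D > A > B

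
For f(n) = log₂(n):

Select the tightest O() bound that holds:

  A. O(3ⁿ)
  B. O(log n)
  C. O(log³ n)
B

f(n) = log₂(n) is O(log n).
All listed options are valid Big-O bounds (upper bounds),
but O(log n) is the tightest (smallest valid bound).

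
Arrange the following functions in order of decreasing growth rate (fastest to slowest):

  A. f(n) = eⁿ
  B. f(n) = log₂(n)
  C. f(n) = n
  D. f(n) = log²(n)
A > C > D > B

Comparing growth rates:
A = eⁿ is O(eⁿ)
C = n is O(n)
D = log²(n) is O(log² n)
B = log₂(n) is O(log n)

Therefore, the order from fastest to slowest is: A > C > D > B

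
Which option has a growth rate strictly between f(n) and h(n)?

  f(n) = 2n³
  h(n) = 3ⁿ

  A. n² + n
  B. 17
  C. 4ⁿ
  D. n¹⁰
D

We need g(n) with 2n³ = o(g(n)) and g(n) = o(3ⁿ), i.e. O(n³) ≺ g ≺ O(3ⁿ).
Check each option:
  A. n² + n — O(n²) does not grow strictly faster than f(n)
  B. 17 — O(1) does not grow strictly faster than f(n)
  C. 4ⁿ — O(4ⁿ) does not grow strictly slower than h(n)
  D. n¹⁰ — O(n¹⁰) is strictly between O(n³) and O(3ⁿ) ✓

Only option D (n¹⁰) lies strictly between.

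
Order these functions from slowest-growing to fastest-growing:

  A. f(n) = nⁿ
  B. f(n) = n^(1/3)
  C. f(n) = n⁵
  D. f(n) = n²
B < D < C < A

Comparing growth rates:
B = n^(1/3) is O(n^(1/3))
D = n² is O(n²)
C = n⁵ is O(n⁵)
A = nⁿ is O(nⁿ)

Therefore, the order from slowest to fastest is: B < D < C < A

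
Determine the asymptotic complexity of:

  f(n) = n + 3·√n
O(n)

The dominant term in n + 3·√n is n, which is Θ(n).
Lower-order terms (3·√n) are asymptotically negligible.
Constants are absorbed, so the tightest bound is O(n).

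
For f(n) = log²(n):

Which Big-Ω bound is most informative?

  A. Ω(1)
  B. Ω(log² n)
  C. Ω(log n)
B

f(n) = log²(n) is Ω(log² n).
All listed options are valid Big-Ω bounds (lower bounds),
but Ω(log² n) is the tightest (largest valid bound).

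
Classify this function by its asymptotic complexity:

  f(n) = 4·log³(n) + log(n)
O(log³ n)

The dominant term in 4·log³(n) + log(n) is 4·log³(n), which is Θ(log³ n).
Lower-order terms (log(n)) are asymptotically negligible.
Constants are absorbed, so the tightest bound is O(log³ n).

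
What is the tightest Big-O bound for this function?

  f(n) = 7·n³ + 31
O(n³)

The dominant term in 7·n³ + 31 is 7·n³, which is Θ(n³).
Lower-order terms (31) are asymptotically negligible.
Constants are absorbed, so the tightest bound is O(n³).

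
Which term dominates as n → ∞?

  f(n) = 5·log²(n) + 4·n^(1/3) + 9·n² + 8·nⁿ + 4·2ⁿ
8·nⁿ

Looking at each term:
  - 5·log²(n) is O(log² n)
  - 4·n^(1/3) is O(n^(1/3))
  - 9·n² is O(n²)
  - 8·nⁿ is O(nⁿ)
  - 4·2ⁿ is O(2ⁿ)

The term 8·nⁿ (O(nⁿ)) grows fastest and dominates all others.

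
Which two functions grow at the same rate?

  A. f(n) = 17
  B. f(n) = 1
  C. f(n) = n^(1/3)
A and B

Examining each function:
  A. 17 is O(1)
  B. 1 is O(1)
  C. n^(1/3) is O(n^(1/3))

Functions A and B both have the same complexity class.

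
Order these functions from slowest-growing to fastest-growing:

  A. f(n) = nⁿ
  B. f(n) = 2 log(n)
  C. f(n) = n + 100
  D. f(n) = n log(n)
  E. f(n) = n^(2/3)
B < E < C < D < A

Comparing growth rates:
B = 2 log(n) is O(log n)
E = n^(2/3) is O(n^(2/3))
C = n + 100 is O(n)
D = n log(n) is O(n log n)
A = nⁿ is O(nⁿ)

Therefore, the order from slowest to fastest is: B < E < C < D < A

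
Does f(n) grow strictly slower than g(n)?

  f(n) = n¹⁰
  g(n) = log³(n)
False

f(n) = n¹⁰ is O(n¹⁰), and g(n) = log³(n) is O(log³ n).
Since O(n¹⁰) grows faster than or equal to O(log³ n), f(n) = o(g(n)) is false.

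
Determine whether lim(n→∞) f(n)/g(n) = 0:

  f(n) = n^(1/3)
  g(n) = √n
True

f(n) = n^(1/3) is O(n^(1/3)), and g(n) = √n is O(√n).
Since O(n^(1/3)) grows strictly slower than O(√n), f(n) = o(g(n)) is true.
This means lim(n→∞) f(n)/g(n) = 0.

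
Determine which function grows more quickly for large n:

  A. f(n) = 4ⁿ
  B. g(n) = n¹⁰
A

f(n) = 4ⁿ is O(4ⁿ), while g(n) = n¹⁰ is O(n¹⁰).
Since O(4ⁿ) grows faster than O(n¹⁰), f(n) dominates.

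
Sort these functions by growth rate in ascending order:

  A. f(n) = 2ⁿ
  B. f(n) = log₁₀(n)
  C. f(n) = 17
C < B < A

Comparing growth rates:
C = 17 is O(1)
B = log₁₀(n) is O(log n)
A = 2ⁿ is O(2ⁿ)

Therefore, the order from slowest to fastest is: C < B < A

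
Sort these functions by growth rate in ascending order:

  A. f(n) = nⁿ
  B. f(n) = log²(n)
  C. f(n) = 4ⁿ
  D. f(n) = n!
B < C < D < A

Comparing growth rates:
B = log²(n) is O(log² n)
C = 4ⁿ is O(4ⁿ)
D = n! is O(n!)
A = nⁿ is O(nⁿ)

Therefore, the order from slowest to fastest is: B < C < D < A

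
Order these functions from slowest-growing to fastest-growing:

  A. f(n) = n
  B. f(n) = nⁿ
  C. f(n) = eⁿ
A < C < B

Comparing growth rates:
A = n is O(n)
C = eⁿ is O(eⁿ)
B = nⁿ is O(nⁿ)

Therefore, the order from slowest to fastest is: A < C < B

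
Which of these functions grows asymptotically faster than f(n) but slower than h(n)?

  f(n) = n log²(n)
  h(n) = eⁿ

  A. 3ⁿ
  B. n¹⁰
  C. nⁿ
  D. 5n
B

We need g(n) with n log²(n) = o(g(n)) and g(n) = o(eⁿ), i.e. O(n log² n) ≺ g ≺ O(eⁿ).
Check each option:
  A. 3ⁿ — O(3ⁿ) does not grow strictly slower than h(n)
  B. n¹⁰ — O(n¹⁰) is strictly between O(n log² n) and O(eⁿ) ✓
  C. nⁿ — O(nⁿ) does not grow strictly slower than h(n)
  D. 5n — O(n) does not grow strictly faster than f(n)

Only option B (n¹⁰) lies strictly between.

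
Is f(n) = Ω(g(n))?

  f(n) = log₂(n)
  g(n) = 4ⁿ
False

f(n) = log₂(n) is O(log n), and g(n) = 4ⁿ is O(4ⁿ).
Since O(log n) grows slower than O(4ⁿ), f(n) = Ω(g(n)) is false.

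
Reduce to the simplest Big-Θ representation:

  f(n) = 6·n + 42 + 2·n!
Θ(n!)

Order the terms by growth rate: 42 ≺ 6·n ≺ 2·n!.
The fastest-growing term 2·n! dominates as n → ∞; dropping its constant factor gives Θ(n!).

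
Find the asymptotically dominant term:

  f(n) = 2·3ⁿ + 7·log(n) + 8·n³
2·3ⁿ

Looking at each term:
  - 2·3ⁿ is O(3ⁿ)
  - 7·log(n) is O(log n)
  - 8·n³ is O(n³)

The term 2·3ⁿ (O(3ⁿ)) grows fastest and dominates all others.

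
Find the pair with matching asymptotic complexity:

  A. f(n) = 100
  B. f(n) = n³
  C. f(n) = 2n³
B and C

Examining each function:
  A. 100 is O(1)
  B. n³ is O(n³)
  C. 2n³ is O(n³)

Functions B and C both have the same complexity class.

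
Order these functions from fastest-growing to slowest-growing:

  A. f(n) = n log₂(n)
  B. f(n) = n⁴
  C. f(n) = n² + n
B > C > A

Comparing growth rates:
B = n⁴ is O(n⁴)
C = n² + n is O(n²)
A = n log₂(n) is O(n log n)

Therefore, the order from fastest to slowest is: B > C > A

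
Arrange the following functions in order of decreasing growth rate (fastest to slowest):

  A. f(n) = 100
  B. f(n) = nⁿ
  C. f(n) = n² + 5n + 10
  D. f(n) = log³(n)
B > C > D > A

Comparing growth rates:
B = nⁿ is O(nⁿ)
C = n² + 5n + 10 is O(n²)
D = log³(n) is O(log³ n)
A = 100 is O(1)

Therefore, the order from fastest to slowest is: B > C > D > A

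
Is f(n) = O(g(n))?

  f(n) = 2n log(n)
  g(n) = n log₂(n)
True

f(n) = 2n log(n) and g(n) = n log₂(n) are both O(n log n).
Big-O permits equal growth rates (f ≤ c·g for some c), so f(n) = O(g(n)) is true.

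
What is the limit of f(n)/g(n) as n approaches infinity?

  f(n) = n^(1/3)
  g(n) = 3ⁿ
0

Since n^(1/3) (O(n^(1/3))) grows slower than 3ⁿ (O(3ⁿ)),
the ratio f(n)/g(n) → 0 as n → ∞.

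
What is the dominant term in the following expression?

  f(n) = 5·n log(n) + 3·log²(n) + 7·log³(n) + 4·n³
4·n³

Looking at each term:
  - 5·n log(n) is O(n log n)
  - 3·log²(n) is O(log² n)
  - 7·log³(n) is O(log³ n)
  - 4·n³ is O(n³)

The term 4·n³ (O(n³)) grows fastest and dominates all others.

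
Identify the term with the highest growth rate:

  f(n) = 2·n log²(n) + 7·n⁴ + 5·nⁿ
5·nⁿ

Looking at each term:
  - 2·n log²(n) is O(n log² n)
  - 7·n⁴ is O(n⁴)
  - 5·nⁿ is O(nⁿ)

The term 5·nⁿ (O(nⁿ)) grows fastest and dominates all others.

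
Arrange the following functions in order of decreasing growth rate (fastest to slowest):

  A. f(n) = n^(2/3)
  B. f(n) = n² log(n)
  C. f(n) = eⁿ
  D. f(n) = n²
C > B > D > A

Comparing growth rates:
C = eⁿ is O(eⁿ)
B = n² log(n) is O(n² log n)
D = n² is O(n²)
A = n^(2/3) is O(n^(2/3))

Therefore, the order from fastest to slowest is: C > B > D > A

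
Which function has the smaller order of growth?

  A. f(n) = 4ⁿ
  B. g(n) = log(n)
B

f(n) = 4ⁿ is O(4ⁿ), while g(n) = log(n) is O(log n).
Since O(log n) grows slower than O(4ⁿ), g(n) is dominated.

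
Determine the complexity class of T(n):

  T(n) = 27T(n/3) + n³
Θ(n³ log n)

Master Theorem: a = 27, b = 3, f(n) = n³.
Compute the critical exponent d = log₃(27) = 3.
Compare f(n) = Θ(n³) against n^d:
  k = 3 = d, so f(n) = Θ(n^d) — Case 2.
  Work is balanced across levels: T(n) = Θ(n^d log n) = Θ(n³ log n).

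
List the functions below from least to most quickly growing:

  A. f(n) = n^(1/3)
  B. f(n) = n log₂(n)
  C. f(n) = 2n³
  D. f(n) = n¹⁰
A < B < C < D

Comparing growth rates:
A = n^(1/3) is O(n^(1/3))
B = n log₂(n) is O(n log n)
C = 2n³ is O(n³)
D = n¹⁰ is O(n¹⁰)

Therefore, the order from slowest to fastest is: A < B < C < D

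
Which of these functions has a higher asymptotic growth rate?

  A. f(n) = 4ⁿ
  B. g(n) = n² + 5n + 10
A

f(n) = 4ⁿ is O(4ⁿ), while g(n) = n² + 5n + 10 is O(n²).
Since O(4ⁿ) grows faster than O(n²), f(n) dominates.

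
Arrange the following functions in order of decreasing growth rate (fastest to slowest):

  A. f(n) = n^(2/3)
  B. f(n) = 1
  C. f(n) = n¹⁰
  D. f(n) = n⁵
C > D > A > B

Comparing growth rates:
C = n¹⁰ is O(n¹⁰)
D = n⁵ is O(n⁵)
A = n^(2/3) is O(n^(2/3))
B = 1 is O(1)

Therefore, the order from fastest to slowest is: C > D > A > B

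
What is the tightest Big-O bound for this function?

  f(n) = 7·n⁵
O(n⁵)

The dominant term in 7·n⁵ is 7·n⁵, which is Θ(n⁵).
Constants are absorbed, so the tightest bound is O(n⁵).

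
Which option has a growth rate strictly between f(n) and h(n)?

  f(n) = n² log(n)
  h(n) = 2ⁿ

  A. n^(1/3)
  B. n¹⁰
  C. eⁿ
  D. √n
B

We need g(n) with n² log(n) = o(g(n)) and g(n) = o(2ⁿ), i.e. O(n² log n) ≺ g ≺ O(2ⁿ).
Check each option:
  A. n^(1/3) — O(n^(1/3)) does not grow strictly faster than f(n)
  B. n¹⁰ — O(n¹⁰) is strictly between O(n² log n) and O(2ⁿ) ✓
  C. eⁿ — O(eⁿ) does not grow strictly slower than h(n)
  D. √n — O(√n) does not grow strictly faster than f(n)

Only option B (n¹⁰) lies strictly between.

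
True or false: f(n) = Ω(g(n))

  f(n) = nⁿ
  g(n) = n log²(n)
True

f(n) = nⁿ is O(nⁿ), and g(n) = n log²(n) is O(n log² n).
Since O(nⁿ) grows at least as fast as O(n log² n), f(n) = Ω(g(n)) is true.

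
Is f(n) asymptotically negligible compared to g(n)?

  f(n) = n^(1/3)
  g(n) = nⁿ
True

f(n) = n^(1/3) is O(n^(1/3)), and g(n) = nⁿ is O(nⁿ).
Since O(n^(1/3)) grows strictly slower than O(nⁿ), f(n) = o(g(n)) is true.
This means lim(n→∞) f(n)/g(n) = 0.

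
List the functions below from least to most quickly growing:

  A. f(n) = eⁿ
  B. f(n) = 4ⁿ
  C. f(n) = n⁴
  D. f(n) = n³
D < C < A < B

Comparing growth rates:
D = n³ is O(n³)
C = n⁴ is O(n⁴)
A = eⁿ is O(eⁿ)
B = 4ⁿ is O(4ⁿ)

Therefore, the order from slowest to fastest is: D < C < A < B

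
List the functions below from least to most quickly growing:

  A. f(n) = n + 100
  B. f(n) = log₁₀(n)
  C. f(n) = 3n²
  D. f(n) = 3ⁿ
B < A < C < D

Comparing growth rates:
B = log₁₀(n) is O(log n)
A = n + 100 is O(n)
C = 3n² is O(n²)
D = 3ⁿ is O(3ⁿ)

Therefore, the order from slowest to fastest is: B < A < C < D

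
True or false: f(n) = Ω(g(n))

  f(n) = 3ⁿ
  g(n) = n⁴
True

f(n) = 3ⁿ is O(3ⁿ), and g(n) = n⁴ is O(n⁴).
Since O(3ⁿ) grows at least as fast as O(n⁴), f(n) = Ω(g(n)) is true.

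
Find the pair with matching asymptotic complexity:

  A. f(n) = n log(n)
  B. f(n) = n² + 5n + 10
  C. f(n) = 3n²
B and C

Examining each function:
  A. n log(n) is O(n log n)
  B. n² + 5n + 10 is O(n²)
  C. 3n² is O(n²)

Functions B and C both have the same complexity class.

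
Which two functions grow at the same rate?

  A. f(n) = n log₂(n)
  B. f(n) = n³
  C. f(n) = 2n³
B and C

Examining each function:
  A. n log₂(n) is O(n log n)
  B. n³ is O(n³)
  C. 2n³ is O(n³)

Functions B and C both have the same complexity class.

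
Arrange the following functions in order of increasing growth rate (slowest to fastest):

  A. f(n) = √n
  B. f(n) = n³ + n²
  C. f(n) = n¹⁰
A < B < C

Comparing growth rates:
A = √n is O(√n)
B = n³ + n² is O(n³)
C = n¹⁰ is O(n¹⁰)

Therefore, the order from slowest to fastest is: A < B < C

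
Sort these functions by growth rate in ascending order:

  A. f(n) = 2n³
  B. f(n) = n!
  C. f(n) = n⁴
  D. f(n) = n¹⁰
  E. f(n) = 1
E < A < C < D < B

Comparing growth rates:
E = 1 is O(1)
A = 2n³ is O(n³)
C = n⁴ is O(n⁴)
D = n¹⁰ is O(n¹⁰)
B = n! is O(n!)

Therefore, the order from slowest to fastest is: E < A < C < D < B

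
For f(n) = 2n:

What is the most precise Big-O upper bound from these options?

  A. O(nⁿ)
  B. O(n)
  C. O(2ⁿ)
B

f(n) = 2n is O(n).
All listed options are valid Big-O bounds (upper bounds),
but O(n) is the tightest (smallest valid bound).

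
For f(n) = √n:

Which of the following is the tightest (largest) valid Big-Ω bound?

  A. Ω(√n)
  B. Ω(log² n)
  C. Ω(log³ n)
A

f(n) = √n is Ω(√n).
All listed options are valid Big-Ω bounds (lower bounds),
but Ω(√n) is the tightest (largest valid bound).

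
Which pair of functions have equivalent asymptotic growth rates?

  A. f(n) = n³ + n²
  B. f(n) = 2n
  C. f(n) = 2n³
A and C

Examining each function:
  A. n³ + n² is O(n³)
  B. 2n is O(n)
  C. 2n³ is O(n³)

Functions A and C both have the same complexity class.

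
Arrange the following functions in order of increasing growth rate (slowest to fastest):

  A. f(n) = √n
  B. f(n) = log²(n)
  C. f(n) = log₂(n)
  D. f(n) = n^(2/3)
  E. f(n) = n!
C < B < A < D < E

Comparing growth rates:
C = log₂(n) is O(log n)
B = log²(n) is O(log² n)
A = √n is O(√n)
D = n^(2/3) is O(n^(2/3))
E = n! is O(n!)

Therefore, the order from slowest to fastest is: C < B < A < D < E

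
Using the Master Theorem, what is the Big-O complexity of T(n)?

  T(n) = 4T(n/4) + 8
Θ(n)

Master Theorem: a = 4, b = 4, f(n) = 8.
Compute the critical exponent d = log₄(4) = 1.
Compare f(n) = Θ(1) against n^d:
  k = 0 < d = 1, so f(n) = O(n^(d-ε)) — Case 1.
  The recursion cost dominates: T(n) = Θ(n^d) = Θ(n).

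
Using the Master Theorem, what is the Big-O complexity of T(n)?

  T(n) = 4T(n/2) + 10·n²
Θ(n² log n)

Master Theorem: a = 4, b = 2, f(n) = 10·n².
Compute the critical exponent d = log₂(4) = 2.
Compare f(n) = Θ(n²) against n^d:
  k = 2 = d, so f(n) = Θ(n^d) — Case 2.
  Work is balanced across levels: T(n) = Θ(n^d log n) = Θ(n² log n).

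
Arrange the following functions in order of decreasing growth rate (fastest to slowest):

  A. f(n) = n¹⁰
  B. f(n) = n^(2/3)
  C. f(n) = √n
A > B > C

Comparing growth rates:
A = n¹⁰ is O(n¹⁰)
B = n^(2/3) is O(n^(2/3))
C = √n is O(√n)

Therefore, the order from fastest to slowest is: A > B > C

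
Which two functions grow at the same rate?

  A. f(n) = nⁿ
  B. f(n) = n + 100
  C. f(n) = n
B and C

Examining each function:
  A. nⁿ is O(nⁿ)
  B. n + 100 is O(n)
  C. n is O(n)

Functions B and C both have the same complexity class.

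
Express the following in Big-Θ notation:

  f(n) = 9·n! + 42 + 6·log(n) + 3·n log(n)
Θ(n!)

Order the terms by growth rate: 42 ≺ 6·log(n) ≺ 3·n log(n) ≺ 9·n!.
The fastest-growing term 9·n! dominates as n → ∞; dropping its constant factor gives Θ(n!).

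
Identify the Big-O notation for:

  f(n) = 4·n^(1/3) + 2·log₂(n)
O(n^(1/3))

The dominant term in 4·n^(1/3) + 2·log₂(n) is 4·n^(1/3), which is Θ(n^(1/3)).
Lower-order terms (2·log₂(n)) are asymptotically negligible.
Constants are absorbed, so the tightest bound is O(n^(1/3)).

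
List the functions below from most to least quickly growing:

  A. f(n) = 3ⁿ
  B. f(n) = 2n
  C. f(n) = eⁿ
A > C > B

Comparing growth rates:
A = 3ⁿ is O(3ⁿ)
C = eⁿ is O(eⁿ)
B = 2n is O(n)

Therefore, the order from fastest to slowest is: A > C > B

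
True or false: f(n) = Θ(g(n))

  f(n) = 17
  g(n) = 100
True

f(n) = 17 and g(n) = 100 are both O(1).
Since they have the same asymptotic growth rate, f(n) = Θ(g(n)) is true.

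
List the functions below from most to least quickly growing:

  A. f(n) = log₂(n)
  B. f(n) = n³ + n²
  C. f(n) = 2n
B > C > A

Comparing growth rates:
B = n³ + n² is O(n³)
C = 2n is O(n)
A = log₂(n) is O(log n)

Therefore, the order from fastest to slowest is: B > C > A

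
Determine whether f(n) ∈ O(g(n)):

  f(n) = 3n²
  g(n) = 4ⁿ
True

f(n) = 3n² is O(n²), and g(n) = 4ⁿ is O(4ⁿ).
Since O(n²) ⊆ O(4ⁿ) (f grows no faster than g), f(n) = O(g(n)) is true.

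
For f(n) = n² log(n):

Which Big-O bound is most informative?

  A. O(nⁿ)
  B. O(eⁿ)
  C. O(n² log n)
C

f(n) = n² log(n) is O(n² log n).
All listed options are valid Big-O bounds (upper bounds),
but O(n² log n) is the tightest (smallest valid bound).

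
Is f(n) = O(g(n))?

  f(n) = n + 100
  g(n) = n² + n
True

f(n) = n + 100 is O(n), and g(n) = n² + n is O(n²).
Since O(n) ⊆ O(n²) (f grows no faster than g), f(n) = O(g(n)) is true.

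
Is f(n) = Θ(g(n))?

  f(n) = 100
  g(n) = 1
True

f(n) = 100 and g(n) = 1 are both O(1).
Since they have the same asymptotic growth rate, f(n) = Θ(g(n)) is true.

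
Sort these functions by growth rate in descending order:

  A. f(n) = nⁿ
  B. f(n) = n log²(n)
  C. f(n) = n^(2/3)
A > B > C

Comparing growth rates:
A = nⁿ is O(nⁿ)
B = n log²(n) is O(n log² n)
C = n^(2/3) is O(n^(2/3))

Therefore, the order from fastest to slowest is: A > B > C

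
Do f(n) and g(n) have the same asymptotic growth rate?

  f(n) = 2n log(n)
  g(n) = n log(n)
True

f(n) = 2n log(n) and g(n) = n log(n) are both O(n log n).
Since they have the same asymptotic growth rate, f(n) = Θ(g(n)) is true.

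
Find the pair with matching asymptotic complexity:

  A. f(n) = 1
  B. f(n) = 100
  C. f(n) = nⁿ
A and B

Examining each function:
  A. 1 is O(1)
  B. 100 is O(1)
  C. nⁿ is O(nⁿ)

Functions A and B both have the same complexity class.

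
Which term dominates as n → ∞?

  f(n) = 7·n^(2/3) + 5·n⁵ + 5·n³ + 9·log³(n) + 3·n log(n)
5·n⁵

Looking at each term:
  - 7·n^(2/3) is O(n^(2/3))
  - 5·n⁵ is O(n⁵)
  - 5·n³ is O(n³)
  - 9·log³(n) is O(log³ n)
  - 3·n log(n) is O(n log n)

The term 5·n⁵ (O(n⁵)) grows fastest and dominates all others.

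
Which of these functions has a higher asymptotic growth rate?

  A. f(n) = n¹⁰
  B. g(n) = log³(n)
A

f(n) = n¹⁰ is O(n¹⁰), while g(n) = log³(n) is O(log³ n).
Since O(n¹⁰) grows faster than O(log³ n), f(n) dominates.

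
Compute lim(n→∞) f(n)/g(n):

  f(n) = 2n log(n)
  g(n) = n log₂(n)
log(4)

Since 2n log(n) and n log₂(n) have the same growth rate (O(n log n)),
the ratio converges to a constant: log(4).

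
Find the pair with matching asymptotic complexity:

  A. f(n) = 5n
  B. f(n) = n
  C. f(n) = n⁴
A and B

Examining each function:
  A. 5n is O(n)
  B. n is O(n)
  C. n⁴ is O(n⁴)

Functions A and B both have the same complexity class.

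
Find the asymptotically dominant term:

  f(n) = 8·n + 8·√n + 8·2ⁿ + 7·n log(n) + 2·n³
8·2ⁿ

Looking at each term:
  - 8·n is O(n)
  - 8·√n is O(√n)
  - 8·2ⁿ is O(2ⁿ)
  - 7·n log(n) is O(n log n)
  - 2·n³ is O(n³)

The term 8·2ⁿ (O(2ⁿ)) grows fastest and dominates all others.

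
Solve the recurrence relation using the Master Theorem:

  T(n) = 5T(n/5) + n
Θ(n log n)

Master Theorem: a = 5, b = 5, f(n) = n.
Compute the critical exponent d = log₅(5) = 1.
Compare f(n) = Θ(n) against n^d:
  k = 1 = d, so f(n) = Θ(n^d) — Case 2.
  Work is balanced across levels: T(n) = Θ(n^d log n) = Θ(n log n).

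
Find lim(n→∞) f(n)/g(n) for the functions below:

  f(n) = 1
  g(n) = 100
1/100

Since 1 and 100 have the same growth rate (O(1)),
the ratio converges to a constant: 1/100.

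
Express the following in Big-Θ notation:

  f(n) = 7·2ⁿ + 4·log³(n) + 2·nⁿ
Θ(nⁿ)

Order the terms by growth rate: 4·log³(n) ≺ 7·2ⁿ ≺ 2·nⁿ.
The fastest-growing term 2·nⁿ dominates as n → ∞; dropping its constant factor gives Θ(nⁿ).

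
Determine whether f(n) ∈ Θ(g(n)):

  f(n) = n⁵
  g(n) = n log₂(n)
False

f(n) = n⁵ is O(n⁵), and g(n) = n log₂(n) is O(n log n).
Since they have different growth rates, f(n) = Θ(g(n)) is false.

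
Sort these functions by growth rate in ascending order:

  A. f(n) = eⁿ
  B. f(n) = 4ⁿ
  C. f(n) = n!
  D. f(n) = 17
D < A < B < C

Comparing growth rates:
D = 17 is O(1)
A = eⁿ is O(eⁿ)
B = 4ⁿ is O(4ⁿ)
C = n! is O(n!)

Therefore, the order from slowest to fastest is: D < A < B < C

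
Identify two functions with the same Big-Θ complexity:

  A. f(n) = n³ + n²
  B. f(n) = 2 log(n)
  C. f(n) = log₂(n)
B and C

Examining each function:
  A. n³ + n² is O(n³)
  B. 2 log(n) is O(log n)
  C. log₂(n) is O(log n)

Functions B and C both have the same complexity class.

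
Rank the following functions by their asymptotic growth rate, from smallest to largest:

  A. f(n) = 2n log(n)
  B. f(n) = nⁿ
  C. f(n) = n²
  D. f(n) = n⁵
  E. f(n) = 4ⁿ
A < C < D < E < B

Comparing growth rates:
A = 2n log(n) is O(n log n)
C = n² is O(n²)
D = n⁵ is O(n⁵)
E = 4ⁿ is O(4ⁿ)
B = nⁿ is O(nⁿ)

Therefore, the order from slowest to fastest is: A < C < D < E < B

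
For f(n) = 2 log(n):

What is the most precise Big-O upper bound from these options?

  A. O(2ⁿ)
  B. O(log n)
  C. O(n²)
B

f(n) = 2 log(n) is O(log n).
All listed options are valid Big-O bounds (upper bounds),
but O(log n) is the tightest (smallest valid bound).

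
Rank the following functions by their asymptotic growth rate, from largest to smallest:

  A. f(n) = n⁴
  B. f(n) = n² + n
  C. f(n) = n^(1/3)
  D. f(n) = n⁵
D > A > B > C

Comparing growth rates:
D = n⁵ is O(n⁵)
A = n⁴ is O(n⁴)
B = n² + n is O(n²)
C = n^(1/3) is O(n^(1/3))

Therefore, the order from fastest to slowest is: D > A > B > C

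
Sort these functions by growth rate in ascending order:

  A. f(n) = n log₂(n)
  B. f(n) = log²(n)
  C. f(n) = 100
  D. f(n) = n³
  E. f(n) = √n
C < B < E < A < D

Comparing growth rates:
C = 100 is O(1)
B = log²(n) is O(log² n)
E = √n is O(√n)
A = n log₂(n) is O(n log n)
D = n³ is O(n³)

Therefore, the order from slowest to fastest is: C < B < E < A < D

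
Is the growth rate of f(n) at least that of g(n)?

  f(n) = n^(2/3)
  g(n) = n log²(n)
False

f(n) = n^(2/3) is O(n^(2/3)), and g(n) = n log²(n) is O(n log² n).
Since O(n^(2/3)) grows slower than O(n log² n), f(n) = Ω(g(n)) is false.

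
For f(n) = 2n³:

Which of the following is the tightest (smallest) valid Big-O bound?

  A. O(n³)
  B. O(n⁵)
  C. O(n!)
A

f(n) = 2n³ is O(n³).
All listed options are valid Big-O bounds (upper bounds),
but O(n³) is the tightest (smallest valid bound).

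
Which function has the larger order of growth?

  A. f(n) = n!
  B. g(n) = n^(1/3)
A

f(n) = n! is O(n!), while g(n) = n^(1/3) is O(n^(1/3)).
Since O(n!) grows faster than O(n^(1/3)), f(n) dominates.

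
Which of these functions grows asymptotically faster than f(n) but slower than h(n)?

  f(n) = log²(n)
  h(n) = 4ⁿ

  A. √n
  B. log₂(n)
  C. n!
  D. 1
A

We need g(n) with log²(n) = o(g(n)) and g(n) = o(4ⁿ), i.e. O(log² n) ≺ g ≺ O(4ⁿ).
Check each option:
  A. √n — O(√n) is strictly between O(log² n) and O(4ⁿ) ✓
  B. log₂(n) — O(log n) does not grow strictly faster than f(n)
  C. n! — O(n!) does not grow strictly slower than h(n)
  D. 1 — O(1) does not grow strictly faster than f(n)

Only option A (√n) lies strictly between.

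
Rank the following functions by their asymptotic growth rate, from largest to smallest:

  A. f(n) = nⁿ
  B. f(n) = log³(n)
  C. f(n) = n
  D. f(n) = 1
A > C > B > D

Comparing growth rates:
A = nⁿ is O(nⁿ)
C = n is O(n)
B = log³(n) is O(log³ n)
D = 1 is O(1)

Therefore, the order from fastest to slowest is: A > C > B > D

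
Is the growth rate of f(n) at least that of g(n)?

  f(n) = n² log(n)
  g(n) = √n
True

f(n) = n² log(n) is O(n² log n), and g(n) = √n is O(√n).
Since O(n² log n) grows at least as fast as O(√n), f(n) = Ω(g(n)) is true.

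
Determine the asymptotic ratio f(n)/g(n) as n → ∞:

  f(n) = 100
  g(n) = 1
100

Since 100 and 1 have the same growth rate (O(1)),
the ratio converges to a constant: 100.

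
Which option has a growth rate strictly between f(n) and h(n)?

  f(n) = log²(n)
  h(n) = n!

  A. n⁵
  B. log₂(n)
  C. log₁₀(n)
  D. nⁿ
A

We need g(n) with log²(n) = o(g(n)) and g(n) = o(n!), i.e. O(log² n) ≺ g ≺ O(n!).
Check each option:
  A. n⁵ — O(n⁵) is strictly between O(log² n) and O(n!) ✓
  B. log₂(n) — O(log n) does not grow strictly faster than f(n)
  C. log₁₀(n) — O(log n) does not grow strictly faster than f(n)
  D. nⁿ — O(nⁿ) does not grow strictly slower than h(n)

Only option A (n⁵) lies strictly between.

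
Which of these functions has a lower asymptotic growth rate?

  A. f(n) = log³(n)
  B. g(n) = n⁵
A

f(n) = log³(n) is O(log³ n), while g(n) = n⁵ is O(n⁵).
Since O(log³ n) grows slower than O(n⁵), f(n) is dominated.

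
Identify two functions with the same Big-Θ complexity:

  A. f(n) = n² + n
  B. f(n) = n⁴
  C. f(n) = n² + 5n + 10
A and C

Examining each function:
  A. n² + n is O(n²)
  B. n⁴ is O(n⁴)
  C. n² + 5n + 10 is O(n²)

Functions A and C both have the same complexity class.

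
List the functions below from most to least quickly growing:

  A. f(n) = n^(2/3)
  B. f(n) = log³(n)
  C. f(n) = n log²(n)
C > A > B

Comparing growth rates:
C = n log²(n) is O(n log² n)
A = n^(2/3) is O(n^(2/3))
B = log³(n) is O(log³ n)

Therefore, the order from fastest to slowest is: C > A > B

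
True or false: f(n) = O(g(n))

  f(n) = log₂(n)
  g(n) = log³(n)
True

f(n) = log₂(n) is O(log n), and g(n) = log³(n) is O(log³ n).
Since O(log n) ⊆ O(log³ n) (f grows no faster than g), f(n) = O(g(n)) is true.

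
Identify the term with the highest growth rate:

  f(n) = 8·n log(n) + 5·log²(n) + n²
n²

Looking at each term:
  - 8·n log(n) is O(n log n)
  - 5·log²(n) is O(log² n)
  - n² is O(n²)

The term n² (O(n²)) grows fastest and dominates all others.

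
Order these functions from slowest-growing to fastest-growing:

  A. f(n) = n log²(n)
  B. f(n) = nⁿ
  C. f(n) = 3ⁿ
A < C < B

Comparing growth rates:
A = n log²(n) is O(n log² n)
C = 3ⁿ is O(3ⁿ)
B = nⁿ is O(nⁿ)

Therefore, the order from slowest to fastest is: A < C < B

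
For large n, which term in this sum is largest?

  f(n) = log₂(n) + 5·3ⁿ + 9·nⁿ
9·nⁿ

Looking at each term:
  - log₂(n) is O(log n)
  - 5·3ⁿ is O(3ⁿ)
  - 9·nⁿ is O(nⁿ)

The term 9·nⁿ (O(nⁿ)) grows fastest and dominates all others.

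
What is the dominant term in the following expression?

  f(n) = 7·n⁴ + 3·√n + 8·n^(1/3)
7·n⁴

Looking at each term:
  - 7·n⁴ is O(n⁴)
  - 3·√n is O(√n)
  - 8·n^(1/3) is O(n^(1/3))

The term 7·n⁴ (O(n⁴)) grows fastest and dominates all others.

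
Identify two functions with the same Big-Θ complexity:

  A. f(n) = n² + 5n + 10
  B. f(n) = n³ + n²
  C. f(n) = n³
B and C

Examining each function:
  A. n² + 5n + 10 is O(n²)
  B. n³ + n² is O(n³)
  C. n³ is O(n³)

Functions B and C both have the same complexity class.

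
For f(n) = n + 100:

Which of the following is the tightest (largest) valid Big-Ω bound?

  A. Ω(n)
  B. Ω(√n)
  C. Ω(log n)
A

f(n) = n + 100 is Ω(n).
All listed options are valid Big-Ω bounds (lower bounds),
but Ω(n) is the tightest (largest valid bound).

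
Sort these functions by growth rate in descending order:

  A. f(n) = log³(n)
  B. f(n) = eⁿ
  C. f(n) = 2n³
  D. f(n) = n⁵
B > D > C > A

Comparing growth rates:
B = eⁿ is O(eⁿ)
D = n⁵ is O(n⁵)
C = 2n³ is O(n³)
A = log³(n) is O(log³ n)

Therefore, the order from fastest to slowest is: B > D > C > A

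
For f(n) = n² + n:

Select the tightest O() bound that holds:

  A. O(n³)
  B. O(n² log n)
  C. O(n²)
C

f(n) = n² + n is O(n²).
All listed options are valid Big-O bounds (upper bounds),
but O(n²) is the tightest (smallest valid bound).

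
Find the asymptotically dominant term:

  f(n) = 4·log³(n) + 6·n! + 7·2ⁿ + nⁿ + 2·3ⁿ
nⁿ

Looking at each term:
  - 4·log³(n) is O(log³ n)
  - 6·n! is O(n!)
  - 7·2ⁿ is O(2ⁿ)
  - nⁿ is O(nⁿ)
  - 2·3ⁿ is O(3ⁿ)

The term nⁿ (O(nⁿ)) grows fastest and dominates all others.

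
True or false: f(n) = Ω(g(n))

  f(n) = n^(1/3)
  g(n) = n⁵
False

f(n) = n^(1/3) is O(n^(1/3)), and g(n) = n⁵ is O(n⁵).
Since O(n^(1/3)) grows slower than O(n⁵), f(n) = Ω(g(n)) is false.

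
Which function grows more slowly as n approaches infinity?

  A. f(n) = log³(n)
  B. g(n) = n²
A

f(n) = log³(n) is O(log³ n), while g(n) = n² is O(n²).
Since O(log³ n) grows slower than O(n²), f(n) is dominated.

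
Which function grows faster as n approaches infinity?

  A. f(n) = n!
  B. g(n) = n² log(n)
A

f(n) = n! is O(n!), while g(n) = n² log(n) is O(n² log n).
Since O(n!) grows faster than O(n² log n), f(n) dominates.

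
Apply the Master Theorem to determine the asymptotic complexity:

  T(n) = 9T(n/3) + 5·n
Θ(n²)

Master Theorem: a = 9, b = 3, f(n) = 5·n.
Compute the critical exponent d = log₃(9) = 2.
Compare f(n) = Θ(n) against n^d:
  k = 1 < d = 2, so f(n) = O(n^(d-ε)) — Case 1.
  The recursion cost dominates: T(n) = Θ(n^d) = Θ(n²).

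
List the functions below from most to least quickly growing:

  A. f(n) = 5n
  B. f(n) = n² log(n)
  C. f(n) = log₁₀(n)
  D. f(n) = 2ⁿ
D > B > A > C

Comparing growth rates:
D = 2ⁿ is O(2ⁿ)
B = n² log(n) is O(n² log n)
A = 5n is O(n)
C = log₁₀(n) is O(log n)

Therefore, the order from fastest to slowest is: D > B > A > C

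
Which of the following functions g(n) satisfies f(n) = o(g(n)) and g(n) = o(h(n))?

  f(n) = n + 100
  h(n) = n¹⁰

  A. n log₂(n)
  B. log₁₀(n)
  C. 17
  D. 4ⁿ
A

We need g(n) with n + 100 = o(g(n)) and g(n) = o(n¹⁰), i.e. O(n) ≺ g ≺ O(n¹⁰).
Check each option:
  A. n log₂(n) — O(n log n) is strictly between O(n) and O(n¹⁰) ✓
  B. log₁₀(n) — O(log n) does not grow strictly faster than f(n)
  C. 17 — O(1) does not grow strictly faster than f(n)
  D. 4ⁿ — O(4ⁿ) does not grow strictly slower than h(n)

Only option A (n log₂(n)) lies strictly between.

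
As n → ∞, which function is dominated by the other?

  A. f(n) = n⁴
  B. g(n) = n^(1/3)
B

f(n) = n⁴ is O(n⁴), while g(n) = n^(1/3) is O(n^(1/3)).
Since O(n^(1/3)) grows slower than O(n⁴), g(n) is dominated.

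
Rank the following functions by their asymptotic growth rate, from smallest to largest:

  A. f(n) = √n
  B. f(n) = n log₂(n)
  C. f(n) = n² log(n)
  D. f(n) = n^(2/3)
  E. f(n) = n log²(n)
A < D < B < E < C

Comparing growth rates:
A = √n is O(√n)
D = n^(2/3) is O(n^(2/3))
B = n log₂(n) is O(n log n)
E = n log²(n) is O(n log² n)
C = n² log(n) is O(n² log n)

Therefore, the order from slowest to fastest is: A < D < B < E < C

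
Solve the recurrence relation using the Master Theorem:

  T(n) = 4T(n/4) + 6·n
Θ(n log n)

Master Theorem: a = 4, b = 4, f(n) = 6·n.
Compute the critical exponent d = log₄(4) = 1.
Compare f(n) = Θ(n) against n^d:
  k = 1 = d, so f(n) = Θ(n^d) — Case 2.
  Work is balanced across levels: T(n) = Θ(n^d log n) = Θ(n log n).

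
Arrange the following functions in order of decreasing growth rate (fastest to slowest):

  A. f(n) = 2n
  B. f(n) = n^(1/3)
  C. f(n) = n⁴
C > A > B

Comparing growth rates:
C = n⁴ is O(n⁴)
A = 2n is O(n)
B = n^(1/3) is O(n^(1/3))

Therefore, the order from fastest to slowest is: C > A > B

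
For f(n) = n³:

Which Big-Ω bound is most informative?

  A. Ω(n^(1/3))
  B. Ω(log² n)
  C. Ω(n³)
C

f(n) = n³ is Ω(n³).
All listed options are valid Big-Ω bounds (lower bounds),
but Ω(n³) is the tightest (largest valid bound).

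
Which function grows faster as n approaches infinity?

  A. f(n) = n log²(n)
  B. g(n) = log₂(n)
A

f(n) = n log²(n) is O(n log² n), while g(n) = log₂(n) is O(log n).
Since O(n log² n) grows faster than O(log n), f(n) dominates.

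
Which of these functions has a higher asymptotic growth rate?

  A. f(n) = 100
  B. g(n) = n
B

f(n) = 100 is O(1), while g(n) = n is O(n).
Since O(n) grows faster than O(1), g(n) dominates.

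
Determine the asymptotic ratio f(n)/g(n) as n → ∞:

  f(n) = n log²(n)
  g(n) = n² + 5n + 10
0

Since n log²(n) (O(n log² n)) grows slower than n² + 5n + 10 (O(n²)),
the ratio f(n)/g(n) → 0 as n → ∞.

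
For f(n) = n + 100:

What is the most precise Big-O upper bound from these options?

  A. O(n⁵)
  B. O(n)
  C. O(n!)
B

f(n) = n + 100 is O(n).
All listed options are valid Big-O bounds (upper bounds),
but O(n) is the tightest (smallest valid bound).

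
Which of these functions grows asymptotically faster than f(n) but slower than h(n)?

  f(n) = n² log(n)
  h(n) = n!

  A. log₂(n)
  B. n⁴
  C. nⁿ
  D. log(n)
B

We need g(n) with n² log(n) = o(g(n)) and g(n) = o(n!), i.e. O(n² log n) ≺ g ≺ O(n!).
Check each option:
  A. log₂(n) — O(log n) does not grow strictly faster than f(n)
  B. n⁴ — O(n⁴) is strictly between O(n² log n) and O(n!) ✓
  C. nⁿ — O(nⁿ) does not grow strictly slower than h(n)
  D. log(n) — O(log n) does not grow strictly faster than f(n)

Only option B (n⁴) lies strictly between.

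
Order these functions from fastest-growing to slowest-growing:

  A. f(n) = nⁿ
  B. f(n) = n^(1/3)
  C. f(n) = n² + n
A > C > B

Comparing growth rates:
A = nⁿ is O(nⁿ)
C = n² + n is O(n²)
B = n^(1/3) is O(n^(1/3))

Therefore, the order from fastest to slowest is: A > C > B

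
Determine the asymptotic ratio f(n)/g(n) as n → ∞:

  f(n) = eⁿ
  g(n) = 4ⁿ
0

Since eⁿ (O(eⁿ)) grows slower than 4ⁿ (O(4ⁿ)),
the ratio f(n)/g(n) → 0 as n → ∞.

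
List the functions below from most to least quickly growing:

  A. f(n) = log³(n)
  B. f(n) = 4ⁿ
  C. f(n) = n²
B > C > A

Comparing growth rates:
B = 4ⁿ is O(4ⁿ)
C = n² is O(n²)
A = log³(n) is O(log³ n)

Therefore, the order from fastest to slowest is: B > C > A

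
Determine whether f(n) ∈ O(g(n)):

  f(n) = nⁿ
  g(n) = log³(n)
False

f(n) = nⁿ is O(nⁿ), and g(n) = log³(n) is O(log³ n).
Since O(nⁿ) grows faster than O(log³ n), f(n) = O(g(n)) is false.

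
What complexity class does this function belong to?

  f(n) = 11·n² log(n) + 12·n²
O(n² log n)

The dominant term in 11·n² log(n) + 12·n² is 11·n² log(n), which is Θ(n² log n).
Lower-order terms (12·n²) are asymptotically negligible.
Constants are absorbed, so the tightest bound is O(n² log n).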